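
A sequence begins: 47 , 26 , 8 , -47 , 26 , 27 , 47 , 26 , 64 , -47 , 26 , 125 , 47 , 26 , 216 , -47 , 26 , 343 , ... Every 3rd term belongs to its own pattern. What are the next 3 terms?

47, 26, 512

Split by position mod 3: positions 1, 4, 7, … form one track, and each other residue class forms its own.
Stream A: 47, -47, 47, -47, 47, -47 — the oscillation 47·(−1)^(n+1).
Stream B: 26, 26, 26, 26, 26, 26 — the constant sequence 26.
Stream C: 8, 27, 64, 125, 216, 343 — perfect cubes starting at 2³.
The 19th slot belongs to stream A; its 7th term is 47.
The 20th slot belongs to stream B; its 7th term is 26.
Position 21 → stream C, term 7 = 512.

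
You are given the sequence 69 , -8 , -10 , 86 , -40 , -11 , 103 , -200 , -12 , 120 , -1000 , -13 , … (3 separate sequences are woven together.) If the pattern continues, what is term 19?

171

The terms cycle through 3 interleaved subsequences.
Subsequence A is 69, 86, 103, 120, which is arithmetic, step +17.
Subsequence B is -8, -40, -200, -1000, which is geometric with ratio 5.
Subsequence C is -10, -11, -12, -13, which is subtracting 1 each time.
Position 19 falls in subsequence A as its term 7, giving 171.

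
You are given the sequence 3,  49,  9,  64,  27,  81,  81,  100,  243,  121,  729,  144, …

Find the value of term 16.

196

Split by position mod 2 into 2 tracks.
Track A: 3, 9, 27, 81, 243, 729 — powers of 3.
Track B: 49, 64, 81, 100, 121, 144 — perfect squares starting at 7².
The 16th slot belongs to track B; its 8th term is 196.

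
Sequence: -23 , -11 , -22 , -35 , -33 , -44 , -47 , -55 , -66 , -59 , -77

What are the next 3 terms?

-88, -71, -99

The slot pattern repeats as ABB (period 3), so there are 2 interleaved tracks.
Subsequence A: -23, -35, -47, -59. Arithmetic with common difference −12.
Subsequence B: -11, -22, -33, -44, -55, -66, -77. Arithmetic with common difference −11.
Position 12 falls in subsequence B as its term 8, giving -88.
Position 13 falls in subsequence A as its term 5, giving -71.
The 14th slot belongs to subsequence B; its 9th term is -99.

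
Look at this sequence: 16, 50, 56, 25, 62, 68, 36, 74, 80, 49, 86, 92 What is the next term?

Positions follow the repeating pattern ABB; grouping by letter gives 2 tracks.
Subsequence A: 16, 25, 36, 49 (the squares 4², 5², 6², …).
Subsequence B: 50, 56, 62, 68, 74, 80, 86, 92 (linear: a_n = 44 + 6·n).
Term 13 comes from subsequence A (its 5th entry): 64.

64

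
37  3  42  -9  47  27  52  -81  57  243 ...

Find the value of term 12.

-729

Odd-indexed and even-indexed terms follow separate rules.
Track A = 37, 42, 47, 52, 57: arithmetic with common difference +5.
Track B = 3, -9, 27, -81, 243: geometric with ratio -3.
Position 12 falls in track B as its term 6, giving -729.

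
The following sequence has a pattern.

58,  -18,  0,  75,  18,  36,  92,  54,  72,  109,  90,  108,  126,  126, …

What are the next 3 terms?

144, 143, 162

Positions follow the repeating pattern ABB; grouping by letter gives 2 tracks.
Track A = 58, 75, 92, 109, 126: arithmetic, step +17.
Track B = -18, 0, 18, 36, 54, 72, 90, 108, 126: linear: a_n = -36 + 18·n.
Term 15 comes from track B (its 10th entry): 144.
The 16th slot belongs to track A; its 6th term is 143.
Term 17 comes from track B (its 11th entry): 162.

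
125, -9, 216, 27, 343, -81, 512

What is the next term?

The terms cycle through 2 interleaved subsequences.
Stream A is 125, 216, 343, 512, which is perfect cubes starting at 5³.
Stream B is -9, 27, -81, which is multiplying by -3 each time.
Position 8 falls in stream B as its term 4, giving 243.

243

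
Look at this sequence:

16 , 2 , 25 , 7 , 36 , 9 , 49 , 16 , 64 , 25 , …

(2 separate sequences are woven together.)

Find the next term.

81

Taking every 2nd term gives 2 separate tracks.
Stream A: 16, 25, 36, 49, 64 — perfect squares starting at 4².
Stream B: 2, 7, 9, 16, 25 — each term equals the sum of the previous two.
Position 11 → stream A, term 6 = 81.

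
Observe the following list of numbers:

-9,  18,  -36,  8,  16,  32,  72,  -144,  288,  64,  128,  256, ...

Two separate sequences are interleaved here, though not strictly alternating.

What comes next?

Reading positions in blocks of 6 reveals the pattern AAABBB — 2 tracks woven together.
Track A: -9, 18, -36, 72, -144, 288. A geometric progression (common ratio -2).
Track B: 8, 16, 32, 64, 128, 256. Powers of 2.
Term 13 comes from track A (its 7th entry): -576.

-576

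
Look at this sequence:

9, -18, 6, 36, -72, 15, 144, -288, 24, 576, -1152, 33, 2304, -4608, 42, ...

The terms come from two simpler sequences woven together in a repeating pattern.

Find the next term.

The slot pattern repeats as AAB (period 3), so there are 2 interleaved tracks.
Stream A: 9, -18, 36, -72, 144, -288, 576, -1152, 2304, -4608 — geometric with ratio -2.
Stream B: 6, 15, 24, 33, 42 — adding 9 each time.
Position 16 → stream A, term 11 = 9216.

9216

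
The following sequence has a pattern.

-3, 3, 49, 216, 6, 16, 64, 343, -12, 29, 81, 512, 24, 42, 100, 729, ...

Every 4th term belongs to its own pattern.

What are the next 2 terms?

The terms cycle through 4 interleaved subsequences.
Track A: -3, 6, -12, 24. Geometric, ×-2 each step.
Track B: 3, 16, 29, 42. Linear: a_n = -10 + 13·n.
Track C: 49, 64, 81, 100. Consecutive squares n² from n = 7.
Track D: 216, 343, 512, 729. Perfect cubes starting at 6³.
Position 17 falls in track A as its term 5, giving -48.
Position 18 falls in track B as its term 5, giving 55.

-48, 55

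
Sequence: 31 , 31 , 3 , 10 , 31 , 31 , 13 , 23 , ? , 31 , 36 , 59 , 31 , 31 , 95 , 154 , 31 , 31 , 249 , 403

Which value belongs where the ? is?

31

The slot pattern repeats as AABB (period 4), so there are 2 interleaved tracks.
Track A is 31, 31, 31, 31, ?, 31, 31, 31, 31, 31, which is the constant sequence 31.
Track B is 3, 10, 13, 23, 36, 59, 95, 154, 249, 403, which is a Fibonacci-like recurrence a_n = a_{n-1} + a_{n-2}.
Filling track A at index 5 by its rule yields 31.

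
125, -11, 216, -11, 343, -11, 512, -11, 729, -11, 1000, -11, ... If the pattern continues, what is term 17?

The terms cycle through 2 interleaved subsequences.
Track A: 125, 216, 343, 512, 729, 1000. Perfect cubes starting at 5³.
Track B: -11, -11, -11, -11, -11, -11. Constant -11.
The 17th slot belongs to track A; its 9th term is 2197.

2197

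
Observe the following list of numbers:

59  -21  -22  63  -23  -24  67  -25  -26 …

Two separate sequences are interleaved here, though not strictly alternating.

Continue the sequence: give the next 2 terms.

71, -27

Reading positions in blocks of 3 reveals the pattern ABB — 2 tracks woven together.
Stream A is 59, 63, 67, which is adding 4 each time.
Stream B is -21, -22, -23, -24, -25, -26, which is linear: a_n = -20 − n.
The 10th slot belongs to stream A; its 4th term is 71.
Position 11 falls in stream B as its term 7, giving -27.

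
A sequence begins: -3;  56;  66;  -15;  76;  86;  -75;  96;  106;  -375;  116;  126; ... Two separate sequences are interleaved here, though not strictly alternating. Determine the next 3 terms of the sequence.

The slot pattern repeats as ABB (period 3), so there are 2 interleaved tracks.
Track A: -3, -15, -75, -375. Geometric, ×5 each step.
Track B: 56, 66, 76, 86, 96, 106, 116, 126. Arithmetic with common difference +10.
Position 13 falls in track A as its term 5, giving -1875.
Position 14 → track B, term 9 = 136.
Position 15 falls in track B as its term 10, giving 146.

-1875, 136, 146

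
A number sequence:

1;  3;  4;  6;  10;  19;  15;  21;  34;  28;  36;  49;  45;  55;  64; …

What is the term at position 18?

The slot pattern repeats as AAB (period 3), so there are 2 interleaved tracks.
Subsequence A: 1, 3, 6, 10, 15, 21, 28, 36, 45, 55 — triangular numbers n(n+1)/2 for n = 1, 2, ….
Subsequence B: 4, 19, 34, 49, 64 — linear: a_n = -11 + 15·n.
The 18th slot belongs to subsequence B; its 6th term is 79.

79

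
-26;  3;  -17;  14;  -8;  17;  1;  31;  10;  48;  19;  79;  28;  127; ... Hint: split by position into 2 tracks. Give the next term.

37

Taking every 2nd term gives 2 separate tracks.
Track A: -26, -17, -8, 1, 10, 19, 28. Linear: a_n = -35 + 9·n.
Track B: 3, 14, 17, 31, 48, 79, 127. A Fibonacci-like recurrence a_n = a_{n-1} + a_{n-2}.
The 15th slot belongs to track A; its 8th term is 37.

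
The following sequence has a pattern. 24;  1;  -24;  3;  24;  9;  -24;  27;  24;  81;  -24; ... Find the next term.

243

Odd-indexed and even-indexed terms follow separate rules.
Stream A: 24, -24, 24, -24, 24, -24 (alternating ±24).
Stream B: 1, 3, 9, 27, 81 (powers of 3).
Term 12 comes from stream B (its 6th entry): 243.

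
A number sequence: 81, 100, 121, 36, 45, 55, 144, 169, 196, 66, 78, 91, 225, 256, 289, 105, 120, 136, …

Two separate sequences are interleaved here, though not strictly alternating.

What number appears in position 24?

The slot pattern repeats as AAABBB (period 6), so there are 2 interleaved tracks.
Stream A is 81, 100, 121, 144, 169, 196, 225, 256, 289, which is consecutive squares n² from n = 9.
Stream B is 36, 45, 55, 66, 78, 91, 105, 120, 136, which is the triangular numbers T_8, T_9, ….
Position 24 → stream B, term 12 = 190.

190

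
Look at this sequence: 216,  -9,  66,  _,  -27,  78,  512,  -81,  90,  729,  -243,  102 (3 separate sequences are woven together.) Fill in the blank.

Read the sequence 3 terms at a time; column i is its own pattern.
Track A = 216, ?, 512, 729: the cubes 6³, 7³, 8³, ….
Track B = -9, -27, -81, -243: a geometric progression (common ratio 3).
Track C = 66, 78, 90, 102: arithmetic with common difference +12.
Filling track A at index 2 by its rule yields 343.

343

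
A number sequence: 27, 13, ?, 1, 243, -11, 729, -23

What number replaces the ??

81

Taking every 2nd term gives 2 separate tracks.
Subsequence A = 27, ?, 243, 729: successive powers of 3.
Subsequence B = 13, 1, -11, -23: arithmetic, step −12.
Filling subsequence A at index 2 by its rule yields 81.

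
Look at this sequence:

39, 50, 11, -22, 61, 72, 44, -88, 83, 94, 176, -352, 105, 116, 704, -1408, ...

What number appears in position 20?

-5632

The slot pattern repeats as AABB (period 4), so there are 2 interleaved tracks.
Track A: 39, 50, 61, 72, 83, 94, 105, 116 — linear: a_n = 28 + 11·n.
Track B: 11, -22, 44, -88, 176, -352, 704, -1408 — geometric, ×-2 each step.
Term 20 comes from track B (its 10th entry): -5632.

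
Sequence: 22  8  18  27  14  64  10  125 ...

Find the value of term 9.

6

Positions 1, 3, 5, … form one subsequence and positions 2, 4, 6, … form another.
Subsequence A: 22, 18, 14, 10 (linear: a_n = 26 − 4·n).
Subsequence B: 8, 27, 64, 125 (the cubes 2³, 3³, 4³, …).
The 9th slot belongs to subsequence A; its 5th term is 6.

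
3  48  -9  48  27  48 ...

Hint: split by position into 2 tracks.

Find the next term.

The terms cycle through 2 interleaved subsequences.
Track A: 3, -9, 27 — geometric with ratio -3.
Track B: 48, 48, 48 — the constant sequence 48.
Term 7 comes from track A (its 4th entry): -81.

-81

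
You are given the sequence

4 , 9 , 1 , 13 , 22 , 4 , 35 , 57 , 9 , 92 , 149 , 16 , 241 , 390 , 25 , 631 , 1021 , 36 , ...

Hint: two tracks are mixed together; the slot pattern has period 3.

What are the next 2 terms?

Reading positions in blocks of 3 reveals the pattern AAB — 2 tracks woven together.
Track A: 4, 9, 13, 22, 35, 57, 92, 149, 241, 390, 631, 1021 (a Fibonacci-like recurrence a_n = a_{n-1} + a_{n-2}).
Track B: 1, 4, 9, 16, 25, 36 (consecutive squares n² from n = 1).
Term 19 comes from track A (its 13th entry): 1652.
Position 20 falls in track A as its term 14, giving 2673.

1652, 2673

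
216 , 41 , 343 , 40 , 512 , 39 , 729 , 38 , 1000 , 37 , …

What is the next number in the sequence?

1331

Positions 1, 3, 5, … form one subsequence and positions 2, 4, 6, … form another.
Track A: 216, 343, 512, 729, 1000 — the cubes 6³, 7³, 8³, ….
Track B: 41, 40, 39, 38, 37 — subtracting 1 each time.
Position 11 falls in track A as its term 6, giving 1331.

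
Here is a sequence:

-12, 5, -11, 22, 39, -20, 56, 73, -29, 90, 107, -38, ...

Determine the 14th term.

Reading positions in blocks of 3 reveals the pattern AAB — 2 tracks woven together.
Subsequence A: -12, 5, 22, 39, 56, 73, 90, 107 — arithmetic with common difference +17.
Subsequence B: -11, -20, -29, -38 — subtracting 9 each time.
The 14th slot belongs to subsequence A; its 10th term is 141.

141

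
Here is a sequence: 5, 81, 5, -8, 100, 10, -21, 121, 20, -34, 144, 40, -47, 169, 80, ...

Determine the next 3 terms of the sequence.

-60, 196, 160

Split by position mod 3 into 3 tracks.
Subsequence A: 5, -8, -21, -34, -47 — subtracting 13 each time.
Subsequence B: 81, 100, 121, 144, 169 — perfect squares starting at 9².
Subsequence C: 5, 10, 20, 40, 80 — geometric, ×2 each step.
Position 16 falls in subsequence A as its term 6, giving -60.
The 17th slot belongs to subsequence B; its 6th term is 196.
The 18th slot belongs to subsequence C; its 6th term is 160.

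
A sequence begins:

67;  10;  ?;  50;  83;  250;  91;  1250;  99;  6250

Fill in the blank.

Taking every 2nd term gives 2 separate tracks.
Track A: 67, ?, 83, 91, 99. Arithmetic with common difference +8.
Track B: 10, 50, 250, 1250, 6250. A geometric progression (common ratio 5).
Filling track A at index 2 by its rule yields 75.

75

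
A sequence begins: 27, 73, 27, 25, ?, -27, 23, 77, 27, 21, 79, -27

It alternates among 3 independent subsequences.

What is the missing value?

Taking every 3rd term gives 3 separate tracks.
Subsequence A: 27, 25, 23, 21. Arithmetic, step −2.
Subsequence B: 73, ?, 77, 79. Adding 2 each time.
Subsequence C: 27, -27, 27, -27. The oscillation 27·(−1)^(n+1).
The gap is subsequence B's term 2; the rule gives 75.

75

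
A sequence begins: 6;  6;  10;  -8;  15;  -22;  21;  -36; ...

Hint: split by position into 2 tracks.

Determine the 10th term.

-50

The terms cycle through 2 interleaved subsequences.
Track A: 6, 10, 15, 21. Triangular numbers starting at T_3.
Track B: 6, -8, -22, -36. Arithmetic with common difference −14.
The 10th slot belongs to track B; its 5th term is -50.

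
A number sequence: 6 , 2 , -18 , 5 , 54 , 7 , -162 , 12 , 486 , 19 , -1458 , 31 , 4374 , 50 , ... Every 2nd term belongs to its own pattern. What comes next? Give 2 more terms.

-13122, 81

Positions 1, 3, 5, … form one subsequence and positions 2, 4, 6, … form another.
Stream A: 6, -18, 54, -162, 486, -1458, 4374. A geometric progression (common ratio -3).
Stream B: 2, 5, 7, 12, 19, 31, 50. A Fibonacci-like recurrence a_n = a_{n-1} + a_{n-2}.
Term 15 comes from stream A (its 8th entry): -13122.
Term 16 comes from stream B (its 8th entry): 81.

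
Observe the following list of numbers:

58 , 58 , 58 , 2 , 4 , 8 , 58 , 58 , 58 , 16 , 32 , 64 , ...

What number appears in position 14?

Positions follow the repeating pattern AAABBB; grouping by letter gives 2 tracks.
Track A is 58, 58, 58, 58, 58, 58, which is constant 58.
Track B is 2, 4, 8, 16, 32, 64, which is successive powers of 2.
The 14th slot belongs to track A; its 8th term is 58.

58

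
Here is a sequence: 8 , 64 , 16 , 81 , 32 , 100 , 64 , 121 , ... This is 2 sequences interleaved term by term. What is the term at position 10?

The terms cycle through 2 interleaved subsequences.
Subsequence A: 8, 16, 32, 64. Powers of 2.
Subsequence B: 64, 81, 100, 121. The squares 8², 9², 10², ….
Term 10 comes from subsequence B (its 5th entry): 144.

144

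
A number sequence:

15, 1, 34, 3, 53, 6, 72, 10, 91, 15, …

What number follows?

Odd-indexed and even-indexed terms follow separate rules.
Track A: 15, 34, 53, 72, 91 (adding 19 each time).
Track B: 1, 3, 6, 10, 15 (the triangular numbers T_1, T_2, …).
Term 11 comes from track A (its 6th entry): 110.

110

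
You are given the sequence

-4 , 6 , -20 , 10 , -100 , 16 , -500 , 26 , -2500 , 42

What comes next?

-12500

Odd-indexed and even-indexed terms follow separate rules.
Track A: -4, -20, -100, -500, -2500. Multiplying by 5 each time.
Track B: 6, 10, 16, 26, 42. Fibonacci-style (each term is the sum of the two before it).
The 11th slot belongs to track A; its 6th term is -12500.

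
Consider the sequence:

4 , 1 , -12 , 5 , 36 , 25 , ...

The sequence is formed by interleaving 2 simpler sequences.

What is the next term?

-108

The terms cycle through 2 interleaved subsequences.
Subsequence A = 4, -12, 36: geometric with ratio -3.
Subsequence B = 1, 5, 25: successive powers of 5.
Position 7 → subsequence A, term 4 = -108.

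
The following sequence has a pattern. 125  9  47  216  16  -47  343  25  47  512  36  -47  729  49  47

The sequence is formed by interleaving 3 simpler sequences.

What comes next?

Taking every 3rd term gives 3 separate tracks.
Track A: 125, 216, 343, 512, 729 (the cubes 5³, 6³, 7³, …).
Track B: 9, 16, 25, 36, 49 (consecutive squares n² from n = 3).
Track C: 47, -47, 47, -47, 47 (the oscillation 47·(−1)^(n+1)).
Position 16 → track A, term 6 = 1000.

1000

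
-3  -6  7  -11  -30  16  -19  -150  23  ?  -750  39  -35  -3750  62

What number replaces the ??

-27

The terms cycle through 3 interleaved subsequences.
Subsequence A: -3, -11, -19, ?, -35 (arithmetic with common difference −8).
Subsequence B: -6, -30, -150, -750, -3750 (geometric with ratio 5).
Subsequence C: 7, 16, 23, 39, 62 (each term equals the sum of the previous two).
Filling subsequence A at index 4 by its rule yields -27.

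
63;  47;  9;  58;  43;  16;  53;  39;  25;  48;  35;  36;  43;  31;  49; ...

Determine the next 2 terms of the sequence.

38, 27

The terms cycle through 3 interleaved subsequences.
Track A: 63, 58, 53, 48, 43 (arithmetic, step −5).
Track B: 47, 43, 39, 35, 31 (linear: a_n = 51 − 4·n).
Track C: 9, 16, 25, 36, 49 (consecutive squares n² from n = 3).
The 16th slot belongs to track A; its 6th term is 38.
Term 17 comes from track B (its 6th entry): 27.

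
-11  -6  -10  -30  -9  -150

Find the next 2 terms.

Split by position mod 2 into 2 tracks.
Subsequence A: -11, -10, -9. Arithmetic with common difference +1.
Subsequence B: -6, -30, -150. Geometric with ratio 5.
Position 7 falls in subsequence A as its term 4, giving -8.
Position 8 → subsequence B, term 4 = -750.

-8, -750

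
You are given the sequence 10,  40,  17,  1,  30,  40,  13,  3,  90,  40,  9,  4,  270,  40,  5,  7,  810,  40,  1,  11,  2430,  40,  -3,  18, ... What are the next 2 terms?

Split by position mod 4: positions 1, 5, 9, … form one track, and each other residue class forms its own.
Track A: 10, 30, 90, 270, 810, 2430. Geometric, ×3 each step.
Track B: 40, 40, 40, 40, 40, 40. The constant sequence 40.
Track C: 17, 13, 9, 5, 1, -3. Arithmetic, step −4.
Track D: 1, 3, 4, 7, 11, 18. Fibonacci-style (each term is the sum of the two before it).
The 25th slot belongs to track A; its 7th term is 7290.
Term 26 comes from track B (its 7th entry): 40.

7290, 40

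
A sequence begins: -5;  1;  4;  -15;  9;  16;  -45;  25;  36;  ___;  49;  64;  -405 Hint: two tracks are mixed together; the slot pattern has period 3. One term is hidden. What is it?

-135

Reading positions in blocks of 3 reveals the pattern ABB — 2 tracks woven together.
Track A = -5, -15, -45, ?, -405: geometric with ratio 3.
Track B = 1, 4, 9, 16, 25, 36, 49, 64: consecutive squares n² from n = 1.
Track A's pattern makes the blank -135.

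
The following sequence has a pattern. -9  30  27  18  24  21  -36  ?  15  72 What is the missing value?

18

Positions follow the repeating pattern ABB; grouping by letter gives 2 tracks.
Track A: -9, 18, -36, 72 (multiplying by -2 each time).
Track B: 30, 27, 24, 21, ?, 15 (arithmetic with common difference −3).
Filling track B at index 5 by its rule yields 18.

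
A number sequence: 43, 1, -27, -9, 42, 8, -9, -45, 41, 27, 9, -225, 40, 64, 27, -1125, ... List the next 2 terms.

39, 125

Taking every 4th term gives 4 separate tracks.
Stream A: 43, 42, 41, 40 — linear: a_n = 44 − n.
Stream B: 1, 8, 27, 64 — the cubes 1³, 2³, 3³, ….
Stream C: -27, -9, 9, 27 — linear: a_n = -45 + 18·n.
Stream D: -9, -45, -225, -1125 — a geometric progression (common ratio 5).
Position 17 → stream A, term 5 = 39.
Term 18 comes from stream B (its 5th entry): 125.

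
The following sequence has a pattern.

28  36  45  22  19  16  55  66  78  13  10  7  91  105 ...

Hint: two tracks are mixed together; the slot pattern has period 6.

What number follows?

120

Positions follow the repeating pattern AAABBB; grouping by letter gives 2 tracks.
Subsequence A: 28, 36, 45, 55, 66, 78, 91, 105 — triangular numbers starting at T_7.
Subsequence B: 22, 19, 16, 13, 10, 7 — arithmetic, step −3.
The 15th slot belongs to subsequence A; its 9th term is 120.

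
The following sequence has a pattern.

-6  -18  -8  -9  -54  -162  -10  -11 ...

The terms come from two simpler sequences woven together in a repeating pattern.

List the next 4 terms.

Reading positions in blocks of 4 reveals the pattern AABB — 2 tracks woven together.
Subsequence A: -6, -18, -54, -162. Geometric with ratio 3.
Subsequence B: -8, -9, -10, -11. Arithmetic with common difference −1.
Position 9 falls in subsequence A as its term 5, giving -486.
Position 10 → subsequence A, term 6 = -1458.
Position 11 falls in subsequence B as its term 5, giving -12.
Term 12 comes from subsequence B (its 6th entry): -13.

-486, -1458, -12, -13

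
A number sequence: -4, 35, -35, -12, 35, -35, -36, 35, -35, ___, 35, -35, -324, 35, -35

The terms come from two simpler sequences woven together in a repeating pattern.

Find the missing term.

The slot pattern repeats as ABB (period 3), so there are 2 interleaved tracks.
Track A: -4, -12, -36, ?, -324. A geometric progression (common ratio 3).
Track B: 35, -35, 35, -35, 35, -35, 35, -35, 35, -35. Oscillating between 35 and -35.
Filling track A at index 4 by its rule yields -108.

-108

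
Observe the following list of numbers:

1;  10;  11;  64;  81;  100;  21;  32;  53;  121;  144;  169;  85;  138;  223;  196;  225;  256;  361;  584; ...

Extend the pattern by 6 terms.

945, 289, 324, 361, 1529, 2474

The slot pattern repeats as AAABBB (period 6), so there are 2 interleaved tracks.
Stream A: 1, 10, 11, 21, 32, 53, 85, 138, 223, 361, 584 (each term equals the sum of the previous two).
Stream B: 64, 81, 100, 121, 144, 169, 196, 225, 256 (perfect squares starting at 8²).
Position 21 falls in stream A as its term 12, giving 945.
Position 22 → stream B, term 10 = 289.
Position 23 → stream B, term 11 = 324.
Position 24 falls in stream B as its term 12, giving 361.
Position 25 falls in stream A as its term 13, giving 1529.
Position 26 → stream A, term 14 = 2474.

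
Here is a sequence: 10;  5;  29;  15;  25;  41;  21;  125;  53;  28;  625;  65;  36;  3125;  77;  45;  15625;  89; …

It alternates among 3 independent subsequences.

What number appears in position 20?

Read the sequence 3 terms at a time; column i is its own pattern.
Stream A is 10, 15, 21, 28, 36, 45, which is triangular numbers starting at T_4.
Stream B is 5, 25, 125, 625, 3125, 15625, which is powers 5^1, 5^2, 5^3, ….
Stream C is 29, 41, 53, 65, 77, 89, which is linear: a_n = 17 + 12·n.
Term 20 comes from stream B (its 7th entry): 78125.

78125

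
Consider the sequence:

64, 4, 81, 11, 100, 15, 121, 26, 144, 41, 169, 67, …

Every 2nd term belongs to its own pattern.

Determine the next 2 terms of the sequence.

196, 108

The terms cycle through 2 interleaved subsequences.
Track A = 64, 81, 100, 121, 144, 169: the squares 8², 9², 10², ….
Track B = 4, 11, 15, 26, 41, 67: a Fibonacci-like recurrence a_n = a_{n-1} + a_{n-2}.
Term 13 comes from track A (its 7th entry): 196.
Term 14 comes from track B (its 7th entry): 108.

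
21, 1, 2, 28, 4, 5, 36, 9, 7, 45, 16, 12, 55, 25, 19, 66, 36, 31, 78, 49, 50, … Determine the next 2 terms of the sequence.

Read the sequence 3 terms at a time; column i is its own pattern.
Track A: 21, 28, 36, 45, 55, 66, 78 (triangular numbers n(n+1)/2 for n = 6, 7, …).
Track B: 1, 4, 9, 16, 25, 36, 49 (perfect squares starting at 1²).
Track C: 2, 5, 7, 12, 19, 31, 50 (Fibonacci-style (each term is the sum of the two before it)).
The 22nd slot belongs to track A; its 8th term is 91.
Position 23 falls in track B as its term 8, giving 64.

91, 64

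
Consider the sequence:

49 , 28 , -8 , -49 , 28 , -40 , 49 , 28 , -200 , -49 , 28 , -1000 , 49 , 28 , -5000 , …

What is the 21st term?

The terms cycle through 3 interleaved subsequences.
Track A is 49, -49, 49, -49, 49, which is the oscillation 49·(−1)^(n+1).
Track B is 28, 28, 28, 28, 28, which is the constant sequence 28.
Track C is -8, -40, -200, -1000, -5000, which is geometric, ×5 each step.
The 21st slot belongs to track C; its 7th term is -125000.

-125000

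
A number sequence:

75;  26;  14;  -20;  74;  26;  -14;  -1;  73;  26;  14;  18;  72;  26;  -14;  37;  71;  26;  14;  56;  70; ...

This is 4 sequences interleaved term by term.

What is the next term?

26

The terms cycle through 4 interleaved subsequences.
Track A: 75, 74, 73, 72, 71, 70. Arithmetic, step −1.
Track B: 26, 26, 26, 26, 26. Constant 26.
Track C: 14, -14, 14, -14, 14. The oscillation 14·(−1)^(n+1).
Track D: -20, -1, 18, 37, 56. Arithmetic with common difference +19.
Position 22 → track B, term 6 = 26.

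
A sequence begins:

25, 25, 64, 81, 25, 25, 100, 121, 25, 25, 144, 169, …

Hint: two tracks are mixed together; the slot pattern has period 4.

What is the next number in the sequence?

25

The slot pattern repeats as AABB (period 4), so there are 2 interleaved tracks.
Subsequence A: 25, 25, 25, 25, 25, 25 (the constant sequence 25).
Subsequence B: 64, 81, 100, 121, 144, 169 (consecutive squares n² from n = 8).
Position 13 → subsequence A, term 7 = 25.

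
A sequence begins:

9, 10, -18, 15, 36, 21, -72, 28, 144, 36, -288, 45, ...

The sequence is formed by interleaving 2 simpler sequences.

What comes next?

576

Odd-indexed and even-indexed terms follow separate rules.
Track A: 9, -18, 36, -72, 144, -288 (geometric, ×-2 each step).
Track B: 10, 15, 21, 28, 36, 45 (triangular numbers n(n+1)/2 for n = 4, 5, …).
The 13th slot belongs to track A; its 7th term is 576.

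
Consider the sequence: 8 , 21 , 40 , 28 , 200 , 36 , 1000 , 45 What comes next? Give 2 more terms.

5000, 55

Taking every 2nd term gives 2 separate tracks.
Track A = 8, 40, 200, 1000: a geometric progression (common ratio 5).
Track B = 21, 28, 36, 45: triangular numbers n(n+1)/2 for n = 6, 7, ….
The 9th slot belongs to track A; its 5th term is 5000.
Position 10 falls in track B as its term 5, giving 55.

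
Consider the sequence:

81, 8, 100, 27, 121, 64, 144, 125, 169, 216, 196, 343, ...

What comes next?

Taking every 2nd term gives 2 separate tracks.
Subsequence A: 81, 100, 121, 144, 169, 196 (perfect squares starting at 9²).
Subsequence B: 8, 27, 64, 125, 216, 343 (perfect cubes starting at 2³).
Position 13 → subsequence A, term 7 = 225.

225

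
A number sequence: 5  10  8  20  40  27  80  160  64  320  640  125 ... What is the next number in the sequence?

Reading positions in blocks of 3 reveals the pattern AAB — 2 tracks woven together.
Track A: 5, 10, 20, 40, 80, 160, 320, 640. Geometric with ratio 2.
Track B: 8, 27, 64, 125. Perfect cubes starting at 2³.
Position 13 → track A, term 9 = 1280.

1280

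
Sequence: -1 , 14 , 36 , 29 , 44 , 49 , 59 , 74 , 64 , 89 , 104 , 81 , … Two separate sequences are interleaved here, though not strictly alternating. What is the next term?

119

Reading positions in blocks of 3 reveals the pattern AAB — 2 tracks woven together.
Track A is -1, 14, 29, 44, 59, 74, 89, 104, which is arithmetic with common difference +15.
Track B is 36, 49, 64, 81, which is consecutive squares n² from n = 6.
Position 13 → track A, term 9 = 119.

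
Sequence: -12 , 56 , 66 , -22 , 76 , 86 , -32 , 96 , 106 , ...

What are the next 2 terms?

Positions follow the repeating pattern ABB; grouping by letter gives 2 tracks.
Subsequence A: -12, -22, -32. Subtracting 10 each time.
Subsequence B: 56, 66, 76, 86, 96, 106. Arithmetic with common difference +10.
The 10th slot belongs to subsequence A; its 4th term is -42.
Position 11 → subsequence B, term 7 = 116.

-42, 116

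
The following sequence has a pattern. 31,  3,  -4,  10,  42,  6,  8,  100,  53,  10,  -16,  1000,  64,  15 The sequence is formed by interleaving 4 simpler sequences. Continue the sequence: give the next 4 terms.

32, 10000, 75, 21

Split by position mod 4 into 4 tracks.
Track A: 31, 42, 53, 64 (linear: a_n = 20 + 11·n).
Track B: 3, 6, 10, 15 (the triangular numbers T_2, T_3, …).
Track C: -4, 8, -16 (multiplying by -2 each time).
Track D: 10, 100, 1000 (successive powers of 10).
Position 15 falls in track C as its term 4, giving 32.
Position 16 falls in track D as its term 4, giving 10000.
Term 17 comes from track A (its 5th entry): 75.
Position 18 → track B, term 5 = 21.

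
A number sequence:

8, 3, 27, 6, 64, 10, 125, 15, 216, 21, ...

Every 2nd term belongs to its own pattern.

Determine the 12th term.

28

Split by position mod 2 into 2 tracks.
Track A: 8, 27, 64, 125, 216. The cubes 2³, 3³, 4³, ….
Track B: 3, 6, 10, 15, 21. Triangular numbers n(n+1)/2 for n = 2, 3, ….
Term 12 comes from track B (its 6th entry): 28.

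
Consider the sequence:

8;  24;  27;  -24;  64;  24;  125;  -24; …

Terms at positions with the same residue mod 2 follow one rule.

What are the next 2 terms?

Positions 1, 3, 5, … form one subsequence and positions 2, 4, 6, … form another.
Track A is 8, 27, 64, 125, which is consecutive cubes n³ from n = 2.
Track B is 24, -24, 24, -24, which is the oscillation 24·(−1)^(n+1).
Position 9 → track A, term 5 = 216.
Position 10 → track B, term 5 = 24.

216, 24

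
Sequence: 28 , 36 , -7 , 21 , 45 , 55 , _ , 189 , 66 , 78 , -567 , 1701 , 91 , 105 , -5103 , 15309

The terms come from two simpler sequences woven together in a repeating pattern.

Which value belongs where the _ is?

-63

Positions follow the repeating pattern AABB; grouping by letter gives 2 tracks.
Subsequence A is 28, 36, 45, 55, 66, 78, 91, 105, which is triangular numbers n(n+1)/2 for n = 7, 8, ….
Subsequence B is -7, 21, ?, 189, -567, 1701, -5103, 15309, which is geometric with ratio -3.
The gap is subsequence B's term 3; the rule gives -63.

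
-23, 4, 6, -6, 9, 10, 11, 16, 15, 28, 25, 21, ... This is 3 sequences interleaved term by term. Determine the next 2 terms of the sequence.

45, 36

The terms cycle through 3 interleaved subsequences.
Track A = -23, -6, 11, 28: adding 17 each time.
Track B = 4, 9, 16, 25: the squares 2², 3², 4², ….
Track C = 6, 10, 15, 21: the triangular numbers T_3, T_4, ….
The 13th slot belongs to track A; its 5th term is 45.
Term 14 comes from track B (its 5th entry): 36.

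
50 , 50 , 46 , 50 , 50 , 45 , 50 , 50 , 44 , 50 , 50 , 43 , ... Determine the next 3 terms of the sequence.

Reading positions in blocks of 3 reveals the pattern AAB — 2 tracks woven together.
Subsequence A: 50, 50, 50, 50, 50, 50, 50, 50 (always 50).
Subsequence B: 46, 45, 44, 43 (arithmetic, step −1).
Term 13 comes from subsequence A (its 9th entry): 50.
The 14th slot belongs to subsequence A; its 10th term is 50.
Term 15 comes from subsequence B (its 5th entry): 42.

50, 50, 42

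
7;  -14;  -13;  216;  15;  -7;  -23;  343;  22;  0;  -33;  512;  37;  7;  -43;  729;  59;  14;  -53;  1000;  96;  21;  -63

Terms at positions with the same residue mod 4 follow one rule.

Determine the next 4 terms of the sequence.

1331, 155, 28, -73

Split by position mod 4: positions 1, 5, 9, … form one track, and each other residue class forms its own.
Track A: 7, 15, 22, 37, 59, 96 — a Fibonacci-like recurrence a_n = a_{n-1} + a_{n-2}.
Track B: -14, -7, 0, 7, 14, 21 — arithmetic, step +7.
Track C: -13, -23, -33, -43, -53, -63 — arithmetic, step −10.
Track D: 216, 343, 512, 729, 1000 — the cubes 6³, 7³, 8³, ….
Position 24 falls in track D as its term 6, giving 1331.
Term 25 comes from track A (its 7th entry): 155.
Position 26 → track B, term 7 = 28.
The 27th slot belongs to track C; its 7th term is -73.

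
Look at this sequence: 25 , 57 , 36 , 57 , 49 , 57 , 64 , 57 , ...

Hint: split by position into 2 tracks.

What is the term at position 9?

The terms cycle through 2 interleaved subsequences.
Stream A: 25, 36, 49, 64 — perfect squares starting at 5².
Stream B: 57, 57, 57, 57 — constant 57.
Position 9 falls in stream A as its term 5, giving 81.

81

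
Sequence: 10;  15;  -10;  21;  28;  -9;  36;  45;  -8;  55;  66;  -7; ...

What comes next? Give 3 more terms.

78, 91, -6

Reading positions in blocks of 3 reveals the pattern AAB — 2 tracks woven together.
Subsequence A: 10, 15, 21, 28, 36, 45, 55, 66. Triangular numbers starting at T_4.
Subsequence B: -10, -9, -8, -7. Arithmetic, step +1.
Term 13 comes from subsequence A (its 9th entry): 78.
Term 14 comes from subsequence A (its 10th entry): 91.
The 15th slot belongs to subsequence B; its 5th term is -6.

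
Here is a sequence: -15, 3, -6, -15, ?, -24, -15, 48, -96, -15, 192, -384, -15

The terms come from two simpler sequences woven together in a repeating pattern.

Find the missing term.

12

Positions follow the repeating pattern ABB; grouping by letter gives 2 tracks.
Track A: -15, -15, -15, -15, -15 (the constant sequence -15).
Track B: 3, -6, ?, -24, 48, -96, 192, -384 (a geometric progression (common ratio -2)).
Track B's pattern makes the blank 12.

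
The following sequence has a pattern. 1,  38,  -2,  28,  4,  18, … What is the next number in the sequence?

Split by position mod 2 into 2 tracks.
Track A: 1, -2, 4 (geometric with ratio -2).
Track B: 38, 28, 18 (arithmetic with common difference −10).
Position 7 → track A, term 4 = -8.

-8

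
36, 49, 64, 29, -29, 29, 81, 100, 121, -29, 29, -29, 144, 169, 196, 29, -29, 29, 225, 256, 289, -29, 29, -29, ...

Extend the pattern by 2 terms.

Positions follow the repeating pattern AAABBB; grouping by letter gives 2 tracks.
Stream A: 36, 49, 64, 81, 100, 121, 144, 169, 196, 225, 256, 289 — the squares 6², 7², 8², ….
Stream B: 29, -29, 29, -29, 29, -29, 29, -29, 29, -29, 29, -29 — alternating ±29.
The 25th slot belongs to stream A; its 13th term is 324.
Position 26 → stream A, term 14 = 361.

324, 361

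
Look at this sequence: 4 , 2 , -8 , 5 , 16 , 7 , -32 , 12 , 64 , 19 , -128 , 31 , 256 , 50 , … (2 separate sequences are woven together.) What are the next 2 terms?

-512, 81

The terms cycle through 2 interleaved subsequences.
Stream A is 4, -8, 16, -32, 64, -128, 256, which is multiplying by -2 each time.
Stream B is 2, 5, 7, 12, 19, 31, 50, which is each term equals the sum of the previous two.
Position 15 → stream A, term 8 = -512.
The 16th slot belongs to stream B; its 8th term is 81.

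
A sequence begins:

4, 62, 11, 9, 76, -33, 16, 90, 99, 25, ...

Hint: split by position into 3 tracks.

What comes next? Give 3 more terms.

104, -297, 36

Read the sequence 3 terms at a time; column i is its own pattern.
Subsequence A: 4, 9, 16, 25. Perfect squares starting at 2².
Subsequence B: 62, 76, 90. Linear: a_n = 48 + 14·n.
Subsequence C: 11, -33, 99. Geometric, ×-3 each step.
The 11th slot belongs to subsequence B; its 4th term is 104.
Term 12 comes from subsequence C (its 4th entry): -297.
Position 13 falls in subsequence A as its term 5, giving 36.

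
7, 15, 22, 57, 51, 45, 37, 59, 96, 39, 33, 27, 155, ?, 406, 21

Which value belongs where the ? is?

Positions follow the repeating pattern AAABBB; grouping by letter gives 2 tracks.
Subsequence A: 7, 15, 22, 37, 59, 96, 155, ?, 406 — Fibonacci-style (each term is the sum of the two before it).
Subsequence B: 57, 51, 45, 39, 33, 27, 21 — linear: a_n = 63 − 6·n.
The gap is subsequence A's term 8; the rule gives 251.

251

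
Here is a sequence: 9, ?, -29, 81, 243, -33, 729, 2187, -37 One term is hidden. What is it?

Reading positions in blocks of 3 reveals the pattern AAB — 2 tracks woven together.
Stream A: 9, ?, 81, 243, 729, 2187. Powers of 3.
Stream B: -29, -33, -37. Arithmetic with common difference −4.
Filling stream A at index 2 by its rule yields 27.

27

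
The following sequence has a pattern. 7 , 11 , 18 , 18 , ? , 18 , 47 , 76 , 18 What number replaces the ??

29

Positions follow the repeating pattern AAB; grouping by letter gives 2 tracks.
Subsequence A: 7, 11, 18, ?, 47, 76 — each term equals the sum of the previous two.
Subsequence B: 18, 18, 18 — the constant sequence 18.
Filling subsequence A at index 4 by its rule yields 29.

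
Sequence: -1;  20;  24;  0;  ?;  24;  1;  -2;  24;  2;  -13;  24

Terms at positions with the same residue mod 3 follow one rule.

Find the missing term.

9

Taking every 3rd term gives 3 separate tracks.
Subsequence A: -1, 0, 1, 2. Adding 1 each time.
Subsequence B: 20, ?, -2, -13. Arithmetic, step −11.
Subsequence C: 24, 24, 24, 24. The constant sequence 24.
The gap is subsequence B's term 2; the rule gives 9.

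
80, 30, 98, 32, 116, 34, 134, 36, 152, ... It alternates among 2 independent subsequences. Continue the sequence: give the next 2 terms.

Odd-indexed and even-indexed terms follow separate rules.
Stream A is 80, 98, 116, 134, 152, which is arithmetic, step +18.
Stream B is 30, 32, 34, 36, which is arithmetic with common difference +2.
The 10th slot belongs to stream B; its 5th term is 38.
The 11th slot belongs to stream A; its 6th term is 170.

38, 170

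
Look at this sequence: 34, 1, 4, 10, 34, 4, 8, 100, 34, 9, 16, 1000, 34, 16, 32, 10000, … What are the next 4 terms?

The terms cycle through 4 interleaved subsequences.
Subsequence A: 34, 34, 34, 34 — the constant sequence 34.
Subsequence B: 1, 4, 9, 16 — the squares 1², 2², 3², ….
Subsequence C: 4, 8, 16, 32 — powers 2^2, 2^3, 2^4, ….
Subsequence D: 10, 100, 1000, 10000 — a geometric progression (common ratio 10).
Term 17 comes from subsequence A (its 5th entry): 34.
Term 18 comes from subsequence B (its 5th entry): 25.
Position 19 → subsequence C, term 5 = 64.
Term 20 comes from subsequence D (its 5th entry): 100000.

34, 25, 64, 100000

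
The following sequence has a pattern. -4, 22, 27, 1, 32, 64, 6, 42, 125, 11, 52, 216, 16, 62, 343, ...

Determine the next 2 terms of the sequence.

21, 72

The terms cycle through 3 interleaved subsequences.
Track A: -4, 1, 6, 11, 16 — adding 5 each time.
Track B: 22, 32, 42, 52, 62 — adding 10 each time.
Track C: 27, 64, 125, 216, 343 — consecutive cubes n³ from n = 3.
Position 16 → track A, term 6 = 21.
Term 17 comes from track B (its 6th entry): 72.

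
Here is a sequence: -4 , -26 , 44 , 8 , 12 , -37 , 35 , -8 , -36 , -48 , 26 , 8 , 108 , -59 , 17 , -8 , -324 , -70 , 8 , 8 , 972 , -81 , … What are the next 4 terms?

Split by position mod 4 into 4 tracks.
Track A is -4, 12, -36, 108, -324, 972, which is a geometric progression (common ratio -3).
Track B is -26, -37, -48, -59, -70, -81, which is subtracting 11 each time.
Track C is 44, 35, 26, 17, 8, which is arithmetic with common difference −9.
Track D is 8, -8, 8, -8, 8, which is the oscillation 8·(−1)^(n+1).
Position 23 → track C, term 6 = -1.
The 24th slot belongs to track D; its 6th term is -8.
Position 25 → track A, term 7 = -2916.
Term 26 comes from track B (its 7th entry): -92.

-1, -8, -2916, -92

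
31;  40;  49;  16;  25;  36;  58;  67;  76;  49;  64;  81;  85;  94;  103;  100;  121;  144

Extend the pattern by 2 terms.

The slot pattern repeats as AAABBB (period 6), so there are 2 interleaved tracks.
Track A: 31, 40, 49, 58, 67, 76, 85, 94, 103 — linear: a_n = 22 + 9·n.
Track B: 16, 25, 36, 49, 64, 81, 100, 121, 144 — perfect squares starting at 4².
Position 19 falls in track A as its term 10, giving 112.
Term 20 comes from track A (its 11th entry): 121.

112, 121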